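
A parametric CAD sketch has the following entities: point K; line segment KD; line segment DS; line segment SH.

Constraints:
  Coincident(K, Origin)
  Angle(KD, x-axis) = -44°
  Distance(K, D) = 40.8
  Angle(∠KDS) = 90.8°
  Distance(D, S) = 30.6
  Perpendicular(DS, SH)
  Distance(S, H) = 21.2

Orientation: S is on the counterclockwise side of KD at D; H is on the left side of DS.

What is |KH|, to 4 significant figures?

36.82

∠KDS = 90.8°, so DS runs at -44.0° + (180° − 90.8°) = 45.20° from the x-axis; with |DS| = 30.6, S = D + 30.6·(cos 45.20°, sin 45.20°) = (50.91, -6.629). DS is perpendicular to SH; with |SH| = 21.2 on the left of DS, H = S + 21.2·(-0.7096, 0.7046) = (35.87, 8.309). Then |KH| = |H − K| = 36.82.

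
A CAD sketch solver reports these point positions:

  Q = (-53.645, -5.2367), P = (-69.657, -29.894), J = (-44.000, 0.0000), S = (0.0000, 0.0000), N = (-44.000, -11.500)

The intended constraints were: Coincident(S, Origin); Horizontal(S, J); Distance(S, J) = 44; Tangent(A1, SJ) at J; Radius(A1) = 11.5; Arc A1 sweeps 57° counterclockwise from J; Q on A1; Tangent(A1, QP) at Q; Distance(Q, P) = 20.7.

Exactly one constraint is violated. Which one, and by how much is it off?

Distance(Q, P) = 20.7 — off by 8.70.

S = (0.00, 0.00) ✓; S.y = 0.00, J.y = 0.00 ✓; |SJ| = 44.00 ✓; ∠(NJ, JS) = 90.00° ✓; |NJ| = 11.50 ✓; bearing(N→Q) − bearing(N→J) = 57.00° ✓; |NQ| = 11.50 ✓; ∠(NQ, QP) = 90.00° ✓; |QP| = 29.40 ✗.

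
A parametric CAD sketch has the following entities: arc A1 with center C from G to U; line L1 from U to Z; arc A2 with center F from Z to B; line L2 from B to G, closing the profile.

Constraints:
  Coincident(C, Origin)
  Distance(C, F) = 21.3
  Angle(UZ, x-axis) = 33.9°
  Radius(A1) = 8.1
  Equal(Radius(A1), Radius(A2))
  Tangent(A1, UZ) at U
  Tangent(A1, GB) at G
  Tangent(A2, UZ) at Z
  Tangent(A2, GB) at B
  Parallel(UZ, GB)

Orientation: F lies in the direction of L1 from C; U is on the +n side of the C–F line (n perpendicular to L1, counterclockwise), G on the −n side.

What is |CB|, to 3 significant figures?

22.8

Tangency of A1 to both parallel lines with radius 8.1 puts U and G at C ± 8.1·n: U = (-4.52, 6.72), G = (4.52, -6.72). Equal radii place Z and B the same way about F: Z = F + 8.1·n = (13.2, 18.6), B = F − 8.1·n = (22.2, 5.16). Then |CB| = |B − C| = 22.8.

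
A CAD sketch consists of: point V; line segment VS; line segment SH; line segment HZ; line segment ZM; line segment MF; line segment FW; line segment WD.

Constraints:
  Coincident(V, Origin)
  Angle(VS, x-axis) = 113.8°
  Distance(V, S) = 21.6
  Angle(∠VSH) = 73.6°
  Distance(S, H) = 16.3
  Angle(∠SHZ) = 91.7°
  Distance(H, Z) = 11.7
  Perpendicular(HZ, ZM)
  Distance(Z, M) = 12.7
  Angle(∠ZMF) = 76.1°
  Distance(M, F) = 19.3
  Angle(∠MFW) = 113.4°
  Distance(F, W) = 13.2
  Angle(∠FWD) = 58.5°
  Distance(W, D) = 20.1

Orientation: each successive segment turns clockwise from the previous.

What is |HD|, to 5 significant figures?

9.7682

∠MFW = 113.4° gives FW at 18.600° from the x-axis; with |FW| = 13.2, W = (10.883, 31.744). ∠FWD = 58.5° gives WD at -102.90° from the x-axis; with |WD| = 20.1, D = (6.3962, 12.151). Then |HD| = |D − H| = 9.7682.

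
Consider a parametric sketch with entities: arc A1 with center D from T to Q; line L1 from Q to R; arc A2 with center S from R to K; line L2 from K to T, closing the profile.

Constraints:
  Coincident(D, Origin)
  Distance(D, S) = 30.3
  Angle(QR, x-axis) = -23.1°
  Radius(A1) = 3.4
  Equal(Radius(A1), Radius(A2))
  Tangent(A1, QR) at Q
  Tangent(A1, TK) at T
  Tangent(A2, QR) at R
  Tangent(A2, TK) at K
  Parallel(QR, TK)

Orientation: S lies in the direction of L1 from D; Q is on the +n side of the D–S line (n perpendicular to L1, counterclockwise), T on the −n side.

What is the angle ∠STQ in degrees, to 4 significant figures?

83.60°

D is at the origin and S lies 30.3 along u from D, so S = 30.3·u = (27.87, -11.89). Tangency of A1 to both parallel lines with radius 3.4 puts Q and T at D ± 3.4·n: Q = (1.334, 3.127), T = (-1.334, -3.127). Then cos ∠STQ = TS·TQ / (|TS||TQ|), giving 83.60°.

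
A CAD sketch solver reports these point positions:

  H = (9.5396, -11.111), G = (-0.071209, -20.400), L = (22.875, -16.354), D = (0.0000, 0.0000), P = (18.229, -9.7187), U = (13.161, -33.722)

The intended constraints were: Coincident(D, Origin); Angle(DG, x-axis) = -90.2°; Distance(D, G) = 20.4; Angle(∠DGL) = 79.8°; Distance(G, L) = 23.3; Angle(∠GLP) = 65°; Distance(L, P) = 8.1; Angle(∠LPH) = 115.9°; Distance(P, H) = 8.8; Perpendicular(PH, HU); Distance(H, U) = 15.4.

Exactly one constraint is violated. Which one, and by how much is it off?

Distance(H, U) = 15.4 — off by 7.50.

D = (0.00, 0.00) ✓; DG at -90.20° ✓; |DG| = 20.40 ✓; ∠DGL = 79.80° ✓; |GL| = 23.30 ✓; ∠GLP = 65.00° ✓; |LP| = 8.100 ✓; ∠LPH = 115.9° ✓; |PH| = 8.800 ✓; ∠(PH, HU) = 90.00° ✓; |HU| = 22.90 ✗.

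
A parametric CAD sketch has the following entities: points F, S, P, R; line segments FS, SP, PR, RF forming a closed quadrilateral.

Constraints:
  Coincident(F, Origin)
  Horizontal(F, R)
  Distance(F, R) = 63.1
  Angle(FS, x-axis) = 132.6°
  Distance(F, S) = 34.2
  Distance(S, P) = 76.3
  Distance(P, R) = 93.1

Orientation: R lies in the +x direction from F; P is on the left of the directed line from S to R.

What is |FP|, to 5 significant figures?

88.219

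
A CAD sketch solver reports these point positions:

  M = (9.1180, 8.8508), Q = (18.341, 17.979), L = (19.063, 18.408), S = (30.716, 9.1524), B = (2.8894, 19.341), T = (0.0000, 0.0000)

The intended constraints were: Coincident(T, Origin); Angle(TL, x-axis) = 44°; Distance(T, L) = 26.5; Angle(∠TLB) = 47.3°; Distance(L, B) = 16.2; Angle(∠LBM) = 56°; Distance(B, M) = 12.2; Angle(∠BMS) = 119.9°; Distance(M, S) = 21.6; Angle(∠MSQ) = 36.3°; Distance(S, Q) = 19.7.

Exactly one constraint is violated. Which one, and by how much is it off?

Distance(S, Q) = 19.7 — off by 4.50.

T = (0.00, 0.00) ✓; TL at 44.00° ✓; |TL| = 26.50 ✓; ∠TLB = 47.30° ✓; |LB| = 16.20 ✓; ∠LBM = 56.00° ✓; |BM| = 12.20 ✓; ∠BMS = 119.9° ✓; |MS| = 21.60 ✓; ∠MSQ = 36.30° ✓; |SQ| = 15.20 ✗.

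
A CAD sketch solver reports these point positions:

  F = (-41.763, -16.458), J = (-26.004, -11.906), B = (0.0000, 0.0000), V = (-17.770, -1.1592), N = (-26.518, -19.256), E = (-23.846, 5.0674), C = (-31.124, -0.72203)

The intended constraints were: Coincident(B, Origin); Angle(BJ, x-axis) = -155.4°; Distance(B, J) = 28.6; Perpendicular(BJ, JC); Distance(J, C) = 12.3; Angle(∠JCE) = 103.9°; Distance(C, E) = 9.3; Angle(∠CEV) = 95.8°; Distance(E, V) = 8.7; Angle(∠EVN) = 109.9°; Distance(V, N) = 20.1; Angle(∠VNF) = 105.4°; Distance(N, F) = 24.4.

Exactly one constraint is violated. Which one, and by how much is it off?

Distance(N, F) = 24.4 — off by 8.90.

B = (0.00, 0.00) ✓; BJ at -155.4° ✓; |BJ| = 28.60 ✓; ∠(BJ, JC) = 90.00° ✓; |JC| = 12.30 ✓; ∠JCE = 103.9° ✓; |CE| = 9.300 ✓; ∠CEV = 95.80° ✓; |EV| = 8.700 ✓; ∠EVN = 109.9° ✓; |VN| = 20.10 ✓; ∠VNF = 105.4° ✓; |NF| = 15.50 ✗.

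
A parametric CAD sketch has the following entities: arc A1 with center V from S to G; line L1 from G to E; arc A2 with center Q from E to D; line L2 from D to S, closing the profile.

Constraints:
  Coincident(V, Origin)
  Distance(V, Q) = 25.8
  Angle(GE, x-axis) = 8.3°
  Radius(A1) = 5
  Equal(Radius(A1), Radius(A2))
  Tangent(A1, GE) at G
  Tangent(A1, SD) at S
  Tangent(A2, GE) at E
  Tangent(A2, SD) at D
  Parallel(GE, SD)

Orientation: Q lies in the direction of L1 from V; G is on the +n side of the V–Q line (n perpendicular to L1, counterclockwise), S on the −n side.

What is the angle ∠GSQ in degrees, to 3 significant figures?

79.0°

The slot axis is L1's direction at 8.3°, so u = (cos 8.3°, sin 8.3°) = (0.990, 0.144) and n = (−sin 8.3°, cos 8.3°) = (-0.144, 0.990). V is at the origin and Q lies 25.8 along u from V, so Q = 25.8·u = (25.5, 3.72). Tangency of A1 to both parallel lines with radius 5.0 puts G and S at V ± 5.0·n: G = (-0.722, 4.95), S = (0.722, -4.95). Then cos ∠GSQ = SG·SQ / (|SG||SQ|), giving 79.0°.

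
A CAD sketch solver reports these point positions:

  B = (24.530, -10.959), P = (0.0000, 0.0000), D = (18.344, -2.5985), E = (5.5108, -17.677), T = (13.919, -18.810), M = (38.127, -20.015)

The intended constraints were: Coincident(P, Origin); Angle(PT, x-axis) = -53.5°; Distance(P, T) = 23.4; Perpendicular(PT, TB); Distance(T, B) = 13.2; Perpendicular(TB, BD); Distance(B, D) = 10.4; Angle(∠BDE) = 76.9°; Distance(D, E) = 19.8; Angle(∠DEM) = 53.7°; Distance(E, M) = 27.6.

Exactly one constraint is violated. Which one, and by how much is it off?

Distance(E, M) = 27.6 — off by 5.10.

P = (0.00, 0.00) ✓; PT at -53.50° ✓; |PT| = 23.40 ✓; ∠(PT, TB) = 90.00° ✓; |TB| = 13.20 ✓; ∠(TB, BD) = 90.00° ✓; |BD| = 10.40 ✓; ∠BDE = 76.90° ✓; |DE| = 19.80 ✓; ∠DEM = 53.70° ✓; |EM| = 32.70 ✗.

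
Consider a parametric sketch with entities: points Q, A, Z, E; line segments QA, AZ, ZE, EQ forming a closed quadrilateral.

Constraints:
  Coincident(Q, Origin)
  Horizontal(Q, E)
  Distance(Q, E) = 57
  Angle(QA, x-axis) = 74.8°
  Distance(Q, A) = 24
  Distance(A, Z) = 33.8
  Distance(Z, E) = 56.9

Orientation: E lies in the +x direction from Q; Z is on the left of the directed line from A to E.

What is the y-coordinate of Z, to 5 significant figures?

49.002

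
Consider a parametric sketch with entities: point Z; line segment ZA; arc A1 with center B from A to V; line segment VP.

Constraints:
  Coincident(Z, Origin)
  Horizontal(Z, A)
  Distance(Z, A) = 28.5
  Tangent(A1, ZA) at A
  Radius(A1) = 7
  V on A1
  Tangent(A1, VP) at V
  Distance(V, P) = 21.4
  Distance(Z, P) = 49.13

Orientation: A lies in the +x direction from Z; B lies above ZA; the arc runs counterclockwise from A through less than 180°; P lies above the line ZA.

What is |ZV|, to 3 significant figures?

35.4

Z is at the origin; Z and A share the same y with |ZA| = 28.5 and A on the +x side, so A = (28.5, 0.00). The tangent condition forces BA to be normal to ZA, so B = A + (0, 7) = (28.5, 7.00). Since BV ⟂ VP (tangency), |BP| = √(7.0² + 21.4²) = 22.5 regardless of where V sits on A1. So P lies on both circle(Z, 49.13) and circle(B, 22.5); the above-ZA intersection is P = (42.5, 24.6). V is the foot of the tangent from P: V = (35.1, 4.56).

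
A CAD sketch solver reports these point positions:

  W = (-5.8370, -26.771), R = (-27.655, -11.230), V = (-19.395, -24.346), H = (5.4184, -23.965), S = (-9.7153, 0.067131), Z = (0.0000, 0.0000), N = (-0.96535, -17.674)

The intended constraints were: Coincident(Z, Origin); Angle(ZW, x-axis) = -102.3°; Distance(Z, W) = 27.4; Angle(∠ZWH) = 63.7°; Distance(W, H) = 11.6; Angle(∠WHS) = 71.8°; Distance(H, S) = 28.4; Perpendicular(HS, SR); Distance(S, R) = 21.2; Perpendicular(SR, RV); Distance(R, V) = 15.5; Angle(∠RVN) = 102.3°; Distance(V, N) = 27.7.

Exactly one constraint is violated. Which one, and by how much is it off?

Distance(V, N) = 27.7 — off by 8.10.

Z = (0.00, 0.00) ✓; ZW at -102.3° ✓; |ZW| = 27.40 ✓; ∠ZWH = 63.70° ✓; |WH| = 11.60 ✓; ∠WHS = 71.80° ✓; |HS| = 28.40 ✓; ∠(HS, SR) = 90.00° ✓; |SR| = 21.20 ✓; ∠(SR, RV) = 90.00° ✓; |RV| = 15.50 ✓; ∠RVN = 102.3° ✓; |VN| = 19.60 ✗.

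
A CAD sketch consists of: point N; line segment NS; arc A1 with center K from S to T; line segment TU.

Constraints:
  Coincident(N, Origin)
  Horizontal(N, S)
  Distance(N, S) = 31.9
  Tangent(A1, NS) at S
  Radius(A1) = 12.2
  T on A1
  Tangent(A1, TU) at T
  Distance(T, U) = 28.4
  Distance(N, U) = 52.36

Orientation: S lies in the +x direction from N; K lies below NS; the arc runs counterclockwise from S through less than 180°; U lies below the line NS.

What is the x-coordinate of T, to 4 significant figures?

20.39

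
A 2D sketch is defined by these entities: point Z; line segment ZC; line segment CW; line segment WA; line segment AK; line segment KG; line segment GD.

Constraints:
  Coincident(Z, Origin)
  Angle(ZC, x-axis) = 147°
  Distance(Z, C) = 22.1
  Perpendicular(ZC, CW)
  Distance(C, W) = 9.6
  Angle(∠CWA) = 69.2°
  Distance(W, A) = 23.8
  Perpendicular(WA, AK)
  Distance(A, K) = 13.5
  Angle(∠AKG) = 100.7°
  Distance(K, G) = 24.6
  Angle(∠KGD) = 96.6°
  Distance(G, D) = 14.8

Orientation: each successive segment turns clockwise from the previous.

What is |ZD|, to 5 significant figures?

28.979

Z is at the origin; ZC runs at 147.0° with length 22.1, so C = (-18.535, 12.037). ZC is perpendicular to CW, so CW runs at 57.000°; with |CW| = 9.6, W = (-13.306, 20.088). ∠CWA = 69.2° gives WA at -53.800° from the x-axis; with |WA| = 23.8, A = (0.75033, 0.88210). WA ⟂ AK, so AK runs at -143.80°; with |AK| = 13.5, K = (-10.144, -7.0911). ∠AKG = 100.7° gives KG at 136.90° from the x-axis; with |KG| = 24.6, G = (-28.106, 9.7175). ∠KGD = 96.6° gives GD at 53.500° from the x-axis; with |GD| = 14.8, D = (-19.302, 21.615). Then |ZD| = |D − Z| = 28.979.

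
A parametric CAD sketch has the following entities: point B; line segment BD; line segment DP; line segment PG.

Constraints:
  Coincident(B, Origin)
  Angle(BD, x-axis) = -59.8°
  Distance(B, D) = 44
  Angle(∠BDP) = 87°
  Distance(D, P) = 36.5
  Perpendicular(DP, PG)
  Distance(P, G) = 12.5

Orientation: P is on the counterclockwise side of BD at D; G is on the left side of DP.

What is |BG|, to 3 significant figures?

46.5

∠BDP = 87.0°, so DP runs at -59.8° + (180° − 87.0°) = 33.2° from the x-axis; with |DP| = 36.5, P = D + 36.5·(cos 33.2°, sin 33.2°) = (52.7, -18.0). DP ⟂ PG; with |PG| = 12.5 on the left of DP, G = P + 12.5·(-0.548, 0.837) = (45.8, -7.58). Then |BG| = |G − B| = 46.5.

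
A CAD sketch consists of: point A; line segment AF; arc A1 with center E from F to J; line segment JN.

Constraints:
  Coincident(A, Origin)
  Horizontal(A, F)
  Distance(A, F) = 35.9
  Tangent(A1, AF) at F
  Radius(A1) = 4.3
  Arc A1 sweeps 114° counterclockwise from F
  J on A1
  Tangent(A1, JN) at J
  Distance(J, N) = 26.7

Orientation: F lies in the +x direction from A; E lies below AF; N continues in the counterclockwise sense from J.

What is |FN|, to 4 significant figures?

31.22

A is at the origin; A and F share the same y with |AF| = 35.9 and F on the +x side, so F = (35.90, 0.000). The tangent condition forces EF to be normal to AF, so E = F + (0, -4.3) = (35.90, -4.300). On A1, F sits at bearing 90° from E; a 114° counterclockwise sweep puts J at bearing 204°, so J = E + 4.3·(cos 204°, sin 204°) = (31.97, -6.049). Tangency of A1 to JN means the radius EJ is perpendicular to JN, so JN runs along (−sin 204°, cos 204°); with |JN| = 26.7, N = (42.83, -30.44). Then |FN| = |N − F| = 31.22.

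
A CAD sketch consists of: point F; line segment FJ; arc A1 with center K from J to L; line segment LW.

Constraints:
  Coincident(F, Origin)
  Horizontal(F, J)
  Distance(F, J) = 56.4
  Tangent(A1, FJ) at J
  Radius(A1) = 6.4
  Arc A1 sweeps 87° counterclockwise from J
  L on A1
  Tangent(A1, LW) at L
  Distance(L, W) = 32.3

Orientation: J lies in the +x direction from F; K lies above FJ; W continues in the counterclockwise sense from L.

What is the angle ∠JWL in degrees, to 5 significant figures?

8.9089°

F is at the origin; F and J share the same y with |FJ| = 56.4 and J on the +x side, so J = (56.400, 0.0000). The tangent condition forces KJ to be normal to FJ, so K = J + (0, 6.4) = (56.400, 6.4000). On A1, J sits at bearing -90° from K; an 87° counterclockwise sweep puts L at bearing -3°, so L = K + 6.4·(cos -3°, sin -3°) = (62.791, 6.0650). Tangency of A1 to LW means the radius KL is perpendicular to LW, so LW runs along (−sin -3°, cos -3°); with |LW| = 32.3, W = (64.482, 38.321). Then cos ∠JWL = WJ·WL / (|WJ||WL|), giving 8.9089°.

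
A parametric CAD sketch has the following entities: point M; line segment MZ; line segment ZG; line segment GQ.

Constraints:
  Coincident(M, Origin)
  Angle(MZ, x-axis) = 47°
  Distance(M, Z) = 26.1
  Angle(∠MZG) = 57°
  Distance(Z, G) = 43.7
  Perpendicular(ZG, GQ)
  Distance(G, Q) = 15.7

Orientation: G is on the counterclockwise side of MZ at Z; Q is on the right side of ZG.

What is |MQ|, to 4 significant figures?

47.77

∠MZG = 57.0°, so ZG runs at 47.0° + (180° − 57.0°) = 170.0° from the x-axis; with |ZG| = 43.7, G = Z + 43.7·(cos 170.0°, sin 170.0°) = (-25.24, 26.68). ZG ⟂ GQ; with |GQ| = 15.7 on the right of ZG, Q = G + 15.7·(0.1736, 0.9848) = (-22.51, 42.14). Then |MQ| = |Q − M| = 47.77.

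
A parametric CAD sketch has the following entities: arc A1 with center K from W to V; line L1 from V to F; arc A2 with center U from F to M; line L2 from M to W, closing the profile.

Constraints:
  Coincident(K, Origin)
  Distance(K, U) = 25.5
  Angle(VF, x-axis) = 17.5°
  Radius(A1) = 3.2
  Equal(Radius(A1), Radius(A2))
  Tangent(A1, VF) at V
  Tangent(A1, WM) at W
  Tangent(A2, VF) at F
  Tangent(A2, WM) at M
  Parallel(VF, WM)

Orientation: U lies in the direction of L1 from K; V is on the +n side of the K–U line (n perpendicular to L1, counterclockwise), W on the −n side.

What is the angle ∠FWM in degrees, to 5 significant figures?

14.089°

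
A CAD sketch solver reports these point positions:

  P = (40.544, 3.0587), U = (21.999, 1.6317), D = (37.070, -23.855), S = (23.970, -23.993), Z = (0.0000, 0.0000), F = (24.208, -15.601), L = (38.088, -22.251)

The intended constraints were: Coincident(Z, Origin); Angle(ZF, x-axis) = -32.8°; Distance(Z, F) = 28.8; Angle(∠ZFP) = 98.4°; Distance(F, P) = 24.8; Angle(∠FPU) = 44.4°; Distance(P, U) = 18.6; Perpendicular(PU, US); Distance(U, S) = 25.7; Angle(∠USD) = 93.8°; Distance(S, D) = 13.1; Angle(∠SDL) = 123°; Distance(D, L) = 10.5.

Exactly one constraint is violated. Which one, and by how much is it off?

Distance(D, L) = 10.5 — off by 8.60.

Z = (0.00, 0.00) ✓; ZF at -32.80° ✓; |ZF| = 28.80 ✓; ∠ZFP = 98.40° ✓; |FP| = 24.80 ✓; ∠FPU = 44.40° ✓; |PU| = 18.60 ✓; ∠(PU, US) = 90.00° ✓; |US| = 25.70 ✓; ∠USD = 93.79° ✓; |SD| = 13.10 ✓; ∠SDL = 123.0° ✓; |DL| = 1.900 ✗.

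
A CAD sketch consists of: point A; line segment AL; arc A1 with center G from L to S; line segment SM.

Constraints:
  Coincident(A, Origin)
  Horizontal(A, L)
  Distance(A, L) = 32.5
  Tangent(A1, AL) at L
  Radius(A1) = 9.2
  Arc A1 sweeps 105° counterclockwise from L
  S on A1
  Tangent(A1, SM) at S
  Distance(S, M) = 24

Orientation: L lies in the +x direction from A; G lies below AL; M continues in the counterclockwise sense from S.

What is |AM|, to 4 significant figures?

45.80

A is at the origin; AL is horizontal with |AL| = 32.5 and L on the +x side, so L = (32.50, 0.000). A1 meets AL tangentially, so GL is at right angles to AL, so G = L + (0, -9.2) = (32.50, -9.200). On A1, L sits at bearing 90° from G; a 105° counterclockwise sweep puts S at bearing 195°, so S = G + 9.2·(cos 195°, sin 195°) = (23.61, -11.58). A1 meets SM tangentially, so GS is at right angles to SM, so SM runs along (−sin 195°, cos 195°); with |SM| = 24.0, M = (29.83, -34.76). Then |AM| = |M − A| = 45.80.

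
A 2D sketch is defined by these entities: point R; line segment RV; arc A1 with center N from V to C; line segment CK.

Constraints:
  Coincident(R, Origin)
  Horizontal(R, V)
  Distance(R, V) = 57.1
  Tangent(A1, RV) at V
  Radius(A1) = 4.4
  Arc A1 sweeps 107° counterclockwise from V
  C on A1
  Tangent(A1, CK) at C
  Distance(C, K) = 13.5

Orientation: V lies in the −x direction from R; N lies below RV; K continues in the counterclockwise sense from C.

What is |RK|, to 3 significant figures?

60.3

R is at the origin; R and V share the same y with |RV| = 57.1 and V on the −x side, so V = (-57.1, 0.00). Tangency of A1 to RV means the radius NV is perpendicular to RV, so N = V + (0, -4.4) = (-57.1, -4.40). On A1, V sits at bearing 90° from N; a 107° counterclockwise sweep puts C at bearing 197°, so C = N + 4.4·(cos 197°, sin 197°) = (-61.3, -5.69). Since A1 is tangent to CK there, NC ⟂ CK, so CK runs along (−sin 197°, cos 197°); with |CK| = 13.5, K = (-57.4, -18.6). Then |RK| = |K − R| = 60.3.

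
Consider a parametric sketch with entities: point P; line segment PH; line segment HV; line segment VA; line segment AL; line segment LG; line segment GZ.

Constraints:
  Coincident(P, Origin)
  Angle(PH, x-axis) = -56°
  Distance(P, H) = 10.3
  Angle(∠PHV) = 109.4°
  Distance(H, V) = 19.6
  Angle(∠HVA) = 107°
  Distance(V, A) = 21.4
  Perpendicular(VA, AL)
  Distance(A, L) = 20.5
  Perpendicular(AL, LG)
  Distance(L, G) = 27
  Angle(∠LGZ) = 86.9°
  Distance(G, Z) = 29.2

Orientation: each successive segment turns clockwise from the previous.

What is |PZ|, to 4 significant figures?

34.15

P is at the origin; PH runs at -56.0° with length 10.3, so H = (5.760, -8.539). ∠PHV = 109.4° gives HV at -126.6° from the x-axis; with |HV| = 19.6, V = (-5.926, -24.27). ∠HVA = 107.0° gives VA at 160.4° from the x-axis; with |VA| = 21.4, A = (-26.09, -17.10). VA is perpendicular to AL, so AL runs at 70.40°; with |AL| = 20.5, L = (-19.21, 2.217). AL is perpendicular to LG, so LG runs at -19.60°; with |LG| = 27.0, G = (6.226, -6.841). ∠LGZ = 86.9° gives GZ at -112.7° from the x-axis; with |GZ| = 29.2, Z = (-5.042, -33.78). Then |PZ| = |Z − P| = 34.15.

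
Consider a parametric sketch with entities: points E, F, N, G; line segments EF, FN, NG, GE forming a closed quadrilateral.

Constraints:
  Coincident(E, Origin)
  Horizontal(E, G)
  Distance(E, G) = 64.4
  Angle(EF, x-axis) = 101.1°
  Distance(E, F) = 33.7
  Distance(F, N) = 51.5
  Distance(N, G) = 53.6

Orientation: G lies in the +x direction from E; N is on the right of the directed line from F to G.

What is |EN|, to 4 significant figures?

19.49

Checks: |FN| = 51.50 ✓; |NG| = 53.60 ✓.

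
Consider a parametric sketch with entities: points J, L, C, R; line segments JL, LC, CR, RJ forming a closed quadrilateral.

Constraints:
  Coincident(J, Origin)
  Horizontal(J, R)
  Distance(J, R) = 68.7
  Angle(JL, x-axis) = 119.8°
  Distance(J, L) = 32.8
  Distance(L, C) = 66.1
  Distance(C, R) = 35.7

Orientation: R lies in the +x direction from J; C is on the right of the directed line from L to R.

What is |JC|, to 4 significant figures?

37.60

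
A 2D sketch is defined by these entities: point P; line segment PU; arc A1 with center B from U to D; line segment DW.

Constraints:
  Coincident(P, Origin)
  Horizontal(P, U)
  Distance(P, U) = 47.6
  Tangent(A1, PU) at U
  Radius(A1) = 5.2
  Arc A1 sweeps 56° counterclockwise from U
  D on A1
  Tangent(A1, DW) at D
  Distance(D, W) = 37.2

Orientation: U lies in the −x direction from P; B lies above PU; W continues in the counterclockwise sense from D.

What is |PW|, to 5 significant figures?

40.043

P is at the origin; PU is horizontal with |PU| = 47.6 and U on the −x side, so U = (-47.600, 0.0000). A1 meets PU tangentially, so BU is at right angles to PU, so B = U + (0, 5.2) = (-47.600, 5.2000). On A1, U sits at bearing -90° from B; a 56° counterclockwise sweep puts D at bearing -34°, so D = B + 5.2·(cos -34°, sin -34°) = (-43.289, 2.2922). The tangent condition forces BD to be normal to DW, so DW runs along (−sin -34°, cos -34°); with |DW| = 37.2, W = (-22.487, 33.132). Then |PW| = |W − P| = 40.043.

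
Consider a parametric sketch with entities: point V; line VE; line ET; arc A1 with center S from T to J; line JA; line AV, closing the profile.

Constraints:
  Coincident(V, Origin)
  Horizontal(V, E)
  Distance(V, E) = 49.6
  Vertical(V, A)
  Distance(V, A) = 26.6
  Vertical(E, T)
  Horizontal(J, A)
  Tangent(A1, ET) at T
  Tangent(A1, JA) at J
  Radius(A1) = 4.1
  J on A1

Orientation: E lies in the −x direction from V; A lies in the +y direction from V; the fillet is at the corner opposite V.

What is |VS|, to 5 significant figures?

50.759

VA is vertical with |VA| = 26.6 and A on the +y side, so A = (0.0000, 26.600). The virtual corner opposite V is at (-49.600, 26.600). Tangency of A1 to ET means the radius ST is perpendicular to ET and tangency of A1 to JA means the radius SJ is perpendicular to JA, with radius 4.1, so the center S sits 4.1 in from both sides at S = (-45.500, 22.500). Then |VS| = |S − V| = 50.759.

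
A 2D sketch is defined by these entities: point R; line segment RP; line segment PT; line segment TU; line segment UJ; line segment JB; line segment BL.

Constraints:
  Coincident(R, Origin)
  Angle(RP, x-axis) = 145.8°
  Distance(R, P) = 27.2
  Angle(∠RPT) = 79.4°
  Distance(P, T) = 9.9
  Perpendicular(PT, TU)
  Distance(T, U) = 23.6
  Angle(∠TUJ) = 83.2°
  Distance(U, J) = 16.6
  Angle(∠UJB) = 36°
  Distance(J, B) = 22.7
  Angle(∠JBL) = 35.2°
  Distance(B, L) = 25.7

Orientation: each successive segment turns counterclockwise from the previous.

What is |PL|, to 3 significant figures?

33.8

R is at the origin; RP runs at 145.8° with length 27.2, so P = (-22.5, 15.3). ∠RPT = 79.4° gives PT at -114° from the x-axis; with |PT| = 9.9, T = (-26.5, 6.22). PT ⟂ TU, so TU runs at -23.6°; with |TU| = 23.6, U = (-4.83, -3.23). ∠TUJ = 83.2° gives UJ at 73.2° from the x-axis; with |UJ| = 16.6, J = (-0.0360, 12.7). ∠UJB = 36.0° gives JB at -143° from the x-axis; with |JB| = 22.7, B = (-18.1, -1.06). ∠JBL = 35.2° gives BL at 2.00° from the x-axis; with |BL| = 25.7, L = (7.57, -0.168). Then |PL| = |L − P| = 33.8.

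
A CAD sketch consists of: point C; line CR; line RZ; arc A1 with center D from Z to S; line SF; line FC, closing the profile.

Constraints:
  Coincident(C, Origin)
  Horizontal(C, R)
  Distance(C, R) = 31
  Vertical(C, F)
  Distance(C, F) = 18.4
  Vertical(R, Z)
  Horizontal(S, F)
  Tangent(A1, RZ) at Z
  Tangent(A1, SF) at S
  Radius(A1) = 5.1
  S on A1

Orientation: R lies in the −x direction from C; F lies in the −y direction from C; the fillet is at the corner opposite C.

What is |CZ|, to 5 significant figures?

33.733

C is at the origin; CR is horizontal with |CR| = 31.0 and R on the −x side, so R = (-31.000, 0.0000). CF is vertical with |CF| = 18.4 and F on the −y side, so F = (0.0000, -18.400). The virtual corner opposite C is at (-31.000, -18.400). Since A1 is tangent to RZ there, DZ ⟂ RZ and tangency of A1 to SF means the radius DS is perpendicular to SF, with radius 5.1, so the center D sits 5.1 in from both sides at D = (-25.900, -13.300). That places the tangent points at Z = (-31.000, -13.300) on RZ and S = (-25.900, -18.400) on SF. Then |CZ| = |Z − C| = 33.733.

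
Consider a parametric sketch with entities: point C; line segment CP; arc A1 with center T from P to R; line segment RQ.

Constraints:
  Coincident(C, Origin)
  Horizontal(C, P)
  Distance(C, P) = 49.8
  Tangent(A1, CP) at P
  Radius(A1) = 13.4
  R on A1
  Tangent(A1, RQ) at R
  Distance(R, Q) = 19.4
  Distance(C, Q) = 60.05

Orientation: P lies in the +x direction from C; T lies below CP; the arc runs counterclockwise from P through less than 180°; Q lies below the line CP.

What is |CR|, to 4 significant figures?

42.93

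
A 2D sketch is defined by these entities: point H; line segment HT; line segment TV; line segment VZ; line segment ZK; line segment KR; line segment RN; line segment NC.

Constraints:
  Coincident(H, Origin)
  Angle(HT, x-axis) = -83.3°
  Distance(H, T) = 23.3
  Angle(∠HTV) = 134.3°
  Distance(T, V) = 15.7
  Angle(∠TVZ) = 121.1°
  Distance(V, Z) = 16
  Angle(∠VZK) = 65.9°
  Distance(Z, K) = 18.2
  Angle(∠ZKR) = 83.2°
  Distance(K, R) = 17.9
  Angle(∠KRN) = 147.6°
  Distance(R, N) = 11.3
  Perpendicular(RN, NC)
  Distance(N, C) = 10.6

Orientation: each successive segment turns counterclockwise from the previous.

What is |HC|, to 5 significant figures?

43.428

H is at the origin; HT runs at -83.3° with length 23.3, so T = (2.7184, -23.141). ∠HTV = 134.3° gives TV at -37.600° from the x-axis; with |TV| = 15.7, V = (15.157, -32.720). ∠TVZ = 121.1° gives VZ at 21.300° from the x-axis; with |VZ| = 16.0, Z = (30.064, -26.908). ∠VZK = 65.9° gives ZK at 135.40° from the x-axis; with |ZK| = 18.2, K = (17.106, -14.129). ∠ZKR = 83.2° gives KR at -127.80° from the x-axis; with |KR| = 17.9, R = (6.1345, -28.273). ∠KRN = 147.6° gives RN at -95.400° from the x-axis; with |RN| = 11.3, N = (5.0711, -39.523). RN is perpendicular to NC, so NC runs at -5.4000°; with |NC| = 10.6, C = (15.624, -40.520). Then |HC| = |C − H| = 43.428.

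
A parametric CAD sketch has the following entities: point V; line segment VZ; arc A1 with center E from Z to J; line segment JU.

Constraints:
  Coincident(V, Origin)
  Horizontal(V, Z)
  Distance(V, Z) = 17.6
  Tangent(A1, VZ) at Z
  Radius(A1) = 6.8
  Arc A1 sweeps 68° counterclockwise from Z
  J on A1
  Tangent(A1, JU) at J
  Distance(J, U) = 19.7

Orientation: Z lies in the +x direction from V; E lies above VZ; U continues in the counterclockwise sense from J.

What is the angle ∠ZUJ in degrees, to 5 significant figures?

9.2876°

V is at the origin; VZ is horizontal with |VZ| = 17.6 and Z on the +x side, so Z = (17.600, 0.0000). Since A1 is tangent to VZ there, EZ ⟂ VZ, so E = Z + (0, 6.8) = (17.600, 6.8000). On A1, Z sits at bearing -90° from E; a 68° counterclockwise sweep puts J at bearing -22°, so J = E + 6.8·(cos -22°, sin -22°) = (23.905, 4.2527). Since A1 is tangent to JU there, EJ ⟂ JU, so JU runs along (−sin -22°, cos -22°); with |JU| = 19.7, U = (31.285, 22.518). Then cos ∠ZUJ = UZ·UJ / (|UZ||UJ|), giving 9.2876°.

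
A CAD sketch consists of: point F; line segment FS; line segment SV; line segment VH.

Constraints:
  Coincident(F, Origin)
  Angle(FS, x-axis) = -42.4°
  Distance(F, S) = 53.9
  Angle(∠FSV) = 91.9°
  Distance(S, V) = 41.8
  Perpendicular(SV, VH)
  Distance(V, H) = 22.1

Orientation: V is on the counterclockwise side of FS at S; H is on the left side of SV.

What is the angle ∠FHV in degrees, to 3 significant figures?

126°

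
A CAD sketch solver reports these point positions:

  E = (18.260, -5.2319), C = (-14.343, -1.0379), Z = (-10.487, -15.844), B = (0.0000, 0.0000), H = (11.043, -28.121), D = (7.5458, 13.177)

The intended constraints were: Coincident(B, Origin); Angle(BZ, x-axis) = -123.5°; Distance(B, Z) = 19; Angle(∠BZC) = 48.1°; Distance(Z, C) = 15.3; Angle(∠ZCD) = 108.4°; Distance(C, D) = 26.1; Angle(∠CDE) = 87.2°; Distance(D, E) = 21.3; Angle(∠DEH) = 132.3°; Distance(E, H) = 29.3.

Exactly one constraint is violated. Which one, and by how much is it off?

Distance(E, H) = 29.3 — off by 5.30.

B = (0.00, 0.00) ✓; BZ at -123.5° ✓; |BZ| = 19.00 ✓; ∠BZC = 48.10° ✓; |ZC| = 15.30 ✓; ∠ZCD = 108.4° ✓; |CD| = 26.10 ✓; ∠CDE = 87.20° ✓; |DE| = 21.30 ✓; ∠DEH = 132.3° ✓; |EH| = 24.00 ✗.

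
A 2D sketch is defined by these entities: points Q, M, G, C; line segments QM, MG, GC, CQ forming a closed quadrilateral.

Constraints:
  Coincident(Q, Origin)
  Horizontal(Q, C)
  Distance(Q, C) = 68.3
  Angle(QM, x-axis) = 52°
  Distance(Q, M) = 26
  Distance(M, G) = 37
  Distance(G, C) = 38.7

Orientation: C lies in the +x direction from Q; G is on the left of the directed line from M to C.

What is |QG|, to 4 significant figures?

60.90

Checks: |MG| = 37.00 ✓; |GC| = 38.70 ✓.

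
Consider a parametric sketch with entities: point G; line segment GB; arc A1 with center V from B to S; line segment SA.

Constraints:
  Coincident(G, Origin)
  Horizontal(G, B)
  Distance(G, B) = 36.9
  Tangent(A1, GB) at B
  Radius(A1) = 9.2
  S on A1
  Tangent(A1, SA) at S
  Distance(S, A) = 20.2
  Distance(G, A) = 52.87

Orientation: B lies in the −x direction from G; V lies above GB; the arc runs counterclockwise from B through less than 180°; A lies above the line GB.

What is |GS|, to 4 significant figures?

33.60

Checks: ∠(VB, BG) = 90.00° ✓; |VB| = 9.200 ✓; |VS| = 9.200 ✓; ∠(VS, SA) = 90.00° ✓; |SA| = 20.20 ✓; |GA| = 52.87 ✓.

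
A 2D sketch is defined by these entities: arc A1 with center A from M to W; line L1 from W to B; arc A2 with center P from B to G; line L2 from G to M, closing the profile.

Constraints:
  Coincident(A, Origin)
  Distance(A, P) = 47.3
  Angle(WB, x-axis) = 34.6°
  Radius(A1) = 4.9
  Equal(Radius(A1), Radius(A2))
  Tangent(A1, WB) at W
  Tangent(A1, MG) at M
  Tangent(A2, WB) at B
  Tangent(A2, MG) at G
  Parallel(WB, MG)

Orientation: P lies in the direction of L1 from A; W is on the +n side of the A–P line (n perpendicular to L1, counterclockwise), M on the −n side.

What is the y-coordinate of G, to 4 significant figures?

22.83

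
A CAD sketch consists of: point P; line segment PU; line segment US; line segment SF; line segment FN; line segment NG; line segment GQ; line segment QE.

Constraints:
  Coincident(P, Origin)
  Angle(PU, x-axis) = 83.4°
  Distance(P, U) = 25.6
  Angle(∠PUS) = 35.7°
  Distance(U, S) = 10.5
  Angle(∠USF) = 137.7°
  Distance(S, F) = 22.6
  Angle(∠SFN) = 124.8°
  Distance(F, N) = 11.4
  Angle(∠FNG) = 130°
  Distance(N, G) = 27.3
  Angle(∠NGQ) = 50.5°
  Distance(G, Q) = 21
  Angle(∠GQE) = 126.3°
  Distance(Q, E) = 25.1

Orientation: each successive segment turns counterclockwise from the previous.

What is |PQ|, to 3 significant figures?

16.4

∠FNG = 130.0° gives NG at 15.2° from the x-axis; with |NG| = 27.3, G = (31.6, -4.28). ∠NGQ = 50.5° gives GQ at 145° from the x-axis; with |GQ| = 21.0, Q = (14.4, 7.85). Then |PQ| = |Q − P| = 16.4.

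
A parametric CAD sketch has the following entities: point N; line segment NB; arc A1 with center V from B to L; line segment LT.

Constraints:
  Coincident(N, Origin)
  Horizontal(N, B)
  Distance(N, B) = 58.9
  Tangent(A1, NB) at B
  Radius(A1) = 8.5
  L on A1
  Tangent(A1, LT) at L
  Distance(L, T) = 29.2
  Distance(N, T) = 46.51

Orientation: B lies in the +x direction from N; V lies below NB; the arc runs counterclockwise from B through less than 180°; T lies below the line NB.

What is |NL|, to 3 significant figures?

51.8

N is at the origin; NB is horizontal with |NB| = 58.9 and B on the +x side, so B = (58.9, 0.00). Tangency of A1 to NB means the radius VB is perpendicular to NB, so V = B + (0, -8.5) = (58.9, -8.50). Since VL ⟂ LT (tangency), |VT| = √(8.5² + 29.2²) = 30.4 regardless of where L sits on A1. So T lies on both circle(N, 46.51) and circle(V, 30.4); the below-NB intersection is T = (36.4, -29.0). L is the foot of the tangent from T: L = (51.7, -4.06).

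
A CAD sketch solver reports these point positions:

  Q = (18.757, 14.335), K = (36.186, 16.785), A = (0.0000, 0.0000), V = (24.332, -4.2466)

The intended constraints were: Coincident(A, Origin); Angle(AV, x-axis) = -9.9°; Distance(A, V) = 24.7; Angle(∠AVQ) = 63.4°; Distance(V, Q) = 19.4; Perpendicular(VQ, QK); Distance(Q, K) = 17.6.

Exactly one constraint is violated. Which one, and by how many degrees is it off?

Perpendicular(VQ, QK) — off by 8.70°.

A = (0.00, 0.00) ✓; AV at -9.900° ✓; |AV| = 24.70 ✓; ∠AVQ = 63.40° ✓; |VQ| = 19.40 ✓; ∠(VQ, QK) = 98.70° ✗; |QK| = 17.60 ✓.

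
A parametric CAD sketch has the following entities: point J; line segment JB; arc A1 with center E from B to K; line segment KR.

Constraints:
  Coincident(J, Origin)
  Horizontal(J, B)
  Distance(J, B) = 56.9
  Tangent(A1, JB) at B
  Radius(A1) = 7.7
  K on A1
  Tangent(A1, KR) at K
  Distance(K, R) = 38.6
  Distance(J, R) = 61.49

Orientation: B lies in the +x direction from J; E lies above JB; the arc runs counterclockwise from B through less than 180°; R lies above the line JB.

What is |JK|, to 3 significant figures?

64.5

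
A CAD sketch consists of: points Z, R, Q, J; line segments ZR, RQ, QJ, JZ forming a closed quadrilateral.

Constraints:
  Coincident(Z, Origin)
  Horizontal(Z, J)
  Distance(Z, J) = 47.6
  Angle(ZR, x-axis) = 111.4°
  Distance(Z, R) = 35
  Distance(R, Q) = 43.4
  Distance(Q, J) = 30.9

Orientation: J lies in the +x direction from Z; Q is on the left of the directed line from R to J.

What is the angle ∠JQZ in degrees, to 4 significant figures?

84.40°

Checks: |RQ| = 43.40 ✓; |QJ| = 30.90 ✓.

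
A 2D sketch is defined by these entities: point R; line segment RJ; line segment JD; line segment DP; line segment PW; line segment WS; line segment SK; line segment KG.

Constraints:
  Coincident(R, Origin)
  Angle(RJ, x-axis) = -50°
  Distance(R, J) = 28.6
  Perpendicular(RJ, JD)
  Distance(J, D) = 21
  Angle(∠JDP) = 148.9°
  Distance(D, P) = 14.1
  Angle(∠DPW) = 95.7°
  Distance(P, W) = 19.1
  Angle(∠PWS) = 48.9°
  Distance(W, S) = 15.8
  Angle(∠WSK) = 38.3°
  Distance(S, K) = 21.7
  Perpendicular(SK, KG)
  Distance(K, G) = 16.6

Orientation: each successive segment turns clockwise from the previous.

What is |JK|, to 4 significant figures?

42.82

R is at the origin; RJ runs at -50.0° with length 28.6, so J = (18.38, -21.91). RJ is perpendicular to JD, so JD runs at -140.0°; with |JD| = 21.0, D = (2.297, -35.41). ∠JDP = 148.9° gives DP at -171.1° from the x-axis; with |DP| = 14.1, P = (-11.63, -37.59). ∠DPW = 95.7° gives PW at 104.6° from the x-axis; with |PW| = 19.1, W = (-16.45, -19.11). ∠PWS = 48.9° gives WS at -26.50° from the x-axis; with |WS| = 15.8, S = (-2.308, -26.16). ∠WSK = 38.3° gives SK at -168.2° from the x-axis; with |SK| = 21.7, K = (-23.55, -30.59). Then |JK| = |K − J| = 42.82.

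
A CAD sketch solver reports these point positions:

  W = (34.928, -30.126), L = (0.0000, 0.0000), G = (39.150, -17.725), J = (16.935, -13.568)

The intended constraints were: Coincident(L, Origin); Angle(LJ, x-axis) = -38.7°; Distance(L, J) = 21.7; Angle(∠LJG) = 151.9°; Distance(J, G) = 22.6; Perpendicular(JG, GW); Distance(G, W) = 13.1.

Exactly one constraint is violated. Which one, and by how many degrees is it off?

Perpendicular(JG, GW) — off by 8.20°.

L = (0.00, 0.00) ✓; LJ at -38.70° ✓; |LJ| = 21.70 ✓; ∠LJG = 151.9° ✓; |JG| = 22.60 ✓; ∠(JG, GW) = 98.20° ✗; |GW| = 13.10 ✓.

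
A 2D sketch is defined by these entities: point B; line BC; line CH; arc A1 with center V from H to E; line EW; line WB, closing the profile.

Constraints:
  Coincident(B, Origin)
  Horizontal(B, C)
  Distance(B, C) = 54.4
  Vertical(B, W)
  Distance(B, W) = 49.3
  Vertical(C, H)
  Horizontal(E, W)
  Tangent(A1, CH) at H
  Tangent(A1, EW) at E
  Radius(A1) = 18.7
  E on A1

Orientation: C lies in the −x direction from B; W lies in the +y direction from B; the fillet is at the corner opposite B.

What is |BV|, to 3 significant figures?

47.0

BW is vertical with |BW| = 49.3 and W on the +y side, so W = (0.00, 49.3). The virtual corner opposite B is at (-54.4, 49.3). The tangent condition forces VH to be normal to CH and the tangent condition forces VE to be normal to EW, with radius 18.7, so the center V sits 18.7 in from both sides at V = (-35.7, 30.6). Then |BV| = |V − B| = 47.0.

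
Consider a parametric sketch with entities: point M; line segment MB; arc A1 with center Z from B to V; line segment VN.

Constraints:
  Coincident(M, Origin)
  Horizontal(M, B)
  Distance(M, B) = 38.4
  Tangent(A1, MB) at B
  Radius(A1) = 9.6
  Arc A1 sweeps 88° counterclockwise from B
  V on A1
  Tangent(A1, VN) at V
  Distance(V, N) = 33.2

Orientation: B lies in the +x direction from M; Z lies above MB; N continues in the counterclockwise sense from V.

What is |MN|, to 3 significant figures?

64.9

On A1, B sits at bearing -90° from Z; an 88° counterclockwise sweep puts V at bearing -2°, so V = Z + 9.6·(cos -2°, sin -2°) = (48.0, 9.26). Tangency of A1 to VN means the radius ZV is perpendicular to VN, so VN runs along (−sin -2°, cos -2°); with |VN| = 33.2, N = (49.2, 42.4). Then |MN| = |N − M| = 64.9.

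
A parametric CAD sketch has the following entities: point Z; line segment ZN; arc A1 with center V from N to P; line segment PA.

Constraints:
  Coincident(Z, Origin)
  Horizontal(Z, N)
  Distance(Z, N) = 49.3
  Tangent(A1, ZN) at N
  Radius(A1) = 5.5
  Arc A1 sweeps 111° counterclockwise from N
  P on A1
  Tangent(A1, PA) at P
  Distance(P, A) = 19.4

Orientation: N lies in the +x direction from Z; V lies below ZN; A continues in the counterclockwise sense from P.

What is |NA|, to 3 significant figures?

25.6

On A1, N sits at bearing 90° from V; a 111° counterclockwise sweep puts P at bearing 201°, so P = V + 5.5·(cos 201°, sin 201°) = (44.2, -7.47). A1 meets PA tangentially, so VP is at right angles to PA, so PA runs along (−sin 201°, cos 201°); with |PA| = 19.4, A = (51.1, -25.6). Then |NA| = |A − N| = 25.6.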